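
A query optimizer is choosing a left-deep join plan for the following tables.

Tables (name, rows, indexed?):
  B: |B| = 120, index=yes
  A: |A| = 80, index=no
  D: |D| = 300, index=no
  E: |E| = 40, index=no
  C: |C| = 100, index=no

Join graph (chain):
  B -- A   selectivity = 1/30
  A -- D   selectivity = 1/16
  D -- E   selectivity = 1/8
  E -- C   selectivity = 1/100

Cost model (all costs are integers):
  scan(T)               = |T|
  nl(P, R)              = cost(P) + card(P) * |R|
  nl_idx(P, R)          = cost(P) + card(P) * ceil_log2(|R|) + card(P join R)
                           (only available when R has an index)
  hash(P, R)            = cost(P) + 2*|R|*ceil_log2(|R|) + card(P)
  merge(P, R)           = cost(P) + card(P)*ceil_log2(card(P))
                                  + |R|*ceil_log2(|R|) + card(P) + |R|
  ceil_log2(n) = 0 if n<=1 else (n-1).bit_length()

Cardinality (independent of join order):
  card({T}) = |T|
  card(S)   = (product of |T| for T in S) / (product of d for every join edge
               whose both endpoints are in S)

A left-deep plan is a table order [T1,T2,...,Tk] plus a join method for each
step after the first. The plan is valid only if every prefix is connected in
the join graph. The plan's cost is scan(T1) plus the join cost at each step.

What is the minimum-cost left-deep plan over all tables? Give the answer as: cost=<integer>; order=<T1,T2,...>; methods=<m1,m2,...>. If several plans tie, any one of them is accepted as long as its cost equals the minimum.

Selinger DP (subsets sized 1..n):
  {B}: scan cost=120, card=120
  {A}: scan cost=80, card=80
  {D}: scan cost=300, card=300
  {E}: scan cost=40, card=40
  {C}: scan cost=100, card=100
  {AB}: card=320; try (B,nl_idx)→960, (A,hash)→1360, (B,merge)→1680, (A,merge)→1720, (B,hash)→1840, (B,nl)→9680 …(+1); best=960 via (B,nl_idx)
  {AD}: card=1500; try (A,hash)→1720, (D,merge)→3720, (A,merge)→3940, (D,hash)→5560, (D,nl)→24080, (A,nl)→24300; best=1720 via (A,hash)
  {DE}: card=1500; try (E,hash)→1080, (D,merge)→3320, (E,merge)→3580, (D,hash)→5480, (D,nl)→12040, (E,nl)→12300; best=1080 via (E,hash)
  {CE}: card=40; try (E,hash)→680, (C,merge)→1120, (E,merge)→1180, (C,hash)→1480, (C,nl)→4040, (E,nl)→4100; best=680 via (E,hash)
  {ABD}: card=6000; try (B,hash)→4900, (D,hash)→6680, (D,merge)→7160, (B,nl_idx)→18220, (B,merge)→20680, (D,nl)→96960 …(+1); best=4900 via (B,hash)
  {ADE}: card=7500; try (E,hash)→3700, (A,hash)→3700, (A,merge)→19720, (E,merge)→20000, (E,nl)→61720, (A,nl)→121080; best=3700 via (E,hash)
  {CDE}: card=1500; try (D,merge)→3960, (C,hash)→3980, (D,hash)→6120, (D,nl)→12680, (C,merge)→19880, (C,nl)→151080; best=3960 via (D,merge)
  {ABDE}: card=30000; try (E,hash)→11380, (B,hash)→12880, (B,nl_idx)→86200, (E,merge)→89180, (B,merge)→109660, (E,nl)→244900 …(+1); best=11380 via (E,hash)
  {ACDE}: card=7500; try (A,hash)→6580, (C,hash)→12600, (A,merge)→22600, (C,merge)→109500, (A,nl)→123960, (C,nl)→753700; best=6580 via (A,hash)
  {ABCDE}: card=30000; try (B,hash)→15760, (C,hash)→42780, (B,nl_idx)→89080, (B,merge)→112540, (C,merge)→492180, (B,nl)→906580 …(+1); best=15760 via (B,hash)

cost=15760; order=C,E,D,A,B; methods=hash,merge,hash,hash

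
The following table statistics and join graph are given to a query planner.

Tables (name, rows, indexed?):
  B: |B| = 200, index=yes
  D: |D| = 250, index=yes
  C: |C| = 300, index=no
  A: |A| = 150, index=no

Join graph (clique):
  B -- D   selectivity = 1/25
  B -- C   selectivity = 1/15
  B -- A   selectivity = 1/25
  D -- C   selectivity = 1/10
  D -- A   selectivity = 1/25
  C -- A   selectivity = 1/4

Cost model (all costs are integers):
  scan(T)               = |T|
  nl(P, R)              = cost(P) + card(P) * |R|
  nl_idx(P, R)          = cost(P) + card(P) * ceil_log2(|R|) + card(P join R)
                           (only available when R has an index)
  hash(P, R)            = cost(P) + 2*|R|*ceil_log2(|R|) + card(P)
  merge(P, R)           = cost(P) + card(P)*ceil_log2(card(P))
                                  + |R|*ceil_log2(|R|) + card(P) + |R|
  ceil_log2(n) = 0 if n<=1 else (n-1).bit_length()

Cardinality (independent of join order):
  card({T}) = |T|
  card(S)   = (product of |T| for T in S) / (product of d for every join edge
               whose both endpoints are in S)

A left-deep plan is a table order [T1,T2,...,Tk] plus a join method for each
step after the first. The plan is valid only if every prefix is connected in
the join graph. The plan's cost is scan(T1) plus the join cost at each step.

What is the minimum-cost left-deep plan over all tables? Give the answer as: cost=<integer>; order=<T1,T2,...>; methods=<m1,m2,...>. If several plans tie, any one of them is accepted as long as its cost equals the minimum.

Selinger DP (subsets sized 1..n):
  {B}: scan cost=200, card=200
  {D}: scan cost=250, card=250
  {C}: scan cost=300, card=300
  {A}: scan cost=150, card=150
  {BD}: card=2000; try (B,hash)→3700, (D,nl_idx)→3800, (D,merge)→4250, (B,nl_idx)→4250, (B,merge)→4300, (D,hash)→4400 …(+2); best=3700 via (B,hash)
  {BC}: card=4000; try (B,hash)→3800, (C,merge)→5000, (B,merge)→5100, (C,hash)→5800, (B,nl_idx)→6700, (C,nl)→60200 …(+1); best=3800 via (B,hash)
  {AB}: card=1200; try (B,nl_idx)→2550, (A,hash)→2800, (B,merge)→3300, (A,merge)→3350, (B,hash)→3500, (B,nl)→30150 …(+1); best=2550 via (B,nl_idx)
  {CD}: card=7500; try (D,hash)→4600, (C,merge)→5500, (D,merge)→5550, (C,hash)→5900, (D,nl_idx)→10200, (C,nl)→75250 …(+1); best=4600 via (D,hash)
  {AD}: card=1500; try (D,nl_idx)→2850, (A,hash)→2900, (D,merge)→3750, (A,merge)→3850, (D,hash)→4300, (D,nl)→37650 …(+1); best=2850 via (D,nl_idx)
  {AC}: card=11250; try (A,hash)→3000, (C,merge)→4500, (A,merge)→4650, (C,hash)→5700, (C,nl)→45150, (A,nl)→45300; best=3000 via (A,hash)
  {BCD}: card=4000; try (C,hash)→11100, (D,hash)→11800, (B,hash)→15300, (C,merge)→30700, (D,nl_idx)→39800, (D,merge)→58050 …(+5); best=11100 via (C,hash)
  {ABD}: card=480; try (B,hash)→7550, (D,hash)→7750, (A,hash)→8100, (D,nl_idx)→12630, (B,nl_idx)→15330, (D,merge)→19200 …(+5); best=7550 via (B,hash)
  {ABC}: card=6000; try (C,hash)→9150, (A,hash)→10200, (B,hash)→17450, (C,merge)→19950, (A,merge)→57150, (B,nl_idx)→99000 …(+4); best=9150 via (C,hash)
  {ACD}: card=11250; try (C,hash)→9750, (A,hash)→14500, (D,hash)→18250, (C,merge)→23850, (D,nl_idx)→104250, (A,merge)→110950 …(+4); best=9750 via (C,hash)
  {ABCD}: card=240; try (C,hash)→13430, (C,merge)→15350, (A,hash)→17500, (D,hash)→19150, (B,hash)→24200, (D,nl_idx)→57390 …(+8); best=13430 via (C,hash)

cost=13430; order=A,D,B,C; methods=nl_idx,hash,hash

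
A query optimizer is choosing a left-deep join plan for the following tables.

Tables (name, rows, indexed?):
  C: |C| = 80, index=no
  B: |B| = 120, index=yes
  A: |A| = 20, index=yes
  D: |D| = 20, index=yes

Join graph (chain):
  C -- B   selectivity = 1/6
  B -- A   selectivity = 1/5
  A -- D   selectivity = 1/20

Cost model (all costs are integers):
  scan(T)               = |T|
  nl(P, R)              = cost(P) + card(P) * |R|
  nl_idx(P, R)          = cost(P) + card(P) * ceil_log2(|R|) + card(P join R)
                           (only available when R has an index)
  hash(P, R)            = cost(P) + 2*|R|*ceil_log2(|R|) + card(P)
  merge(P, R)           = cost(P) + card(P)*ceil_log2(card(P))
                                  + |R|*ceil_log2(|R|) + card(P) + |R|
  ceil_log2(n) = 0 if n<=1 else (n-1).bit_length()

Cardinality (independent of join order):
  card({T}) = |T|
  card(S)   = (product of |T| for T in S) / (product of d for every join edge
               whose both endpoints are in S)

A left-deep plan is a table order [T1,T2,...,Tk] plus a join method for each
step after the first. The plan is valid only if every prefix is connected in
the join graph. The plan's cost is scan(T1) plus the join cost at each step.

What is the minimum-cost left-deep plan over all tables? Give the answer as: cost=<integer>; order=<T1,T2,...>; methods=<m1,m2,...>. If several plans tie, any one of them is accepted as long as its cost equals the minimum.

Selinger DP (subsets sized 1..n):
  {C}: scan cost=80, card=80
  {B}: scan cost=120, card=120
  {A}: scan cost=20, card=20
  {D}: scan cost=20, card=20
  {BC}: card=1600; try (C,hash)→1360, (B,merge)→1680, (C,merge)→1720, (B,hash)→1840, (B,nl_idx)→2240, (B,nl)→9680 …(+1); best=1360 via (C,hash)
  {AB}: card=480; try (A,hash)→440, (B,nl_idx)→640, (B,merge)→1100, (A,merge)→1200, (A,nl_idx)→1200, (B,hash)→1720 …(+2); best=440 via (A,hash)
  {AD}: card=20; try (D,nl_idx)→140, (A,nl_idx)→140, (D,hash)→240, (A,hash)→240, (D,merge)→260, (A,merge)→260 …(+2); best=140 via (D,nl_idx)
  {ABC}: card=6400; try (C,hash)→2040, (A,hash)→3160, (C,merge)→5880, (A,nl_idx)→15760, (A,merge)→20680, (A,nl)→33360 …(+1); best=2040 via (C,hash)
  {ABD}: card=480; try (B,nl_idx)→760, (D,hash)→1120, (B,merge)→1220, (B,hash)→1840, (B,nl)→2540, (D,nl_idx)→3320 …(+2); best=760 via (B,nl_idx)
  {ABCD}: card=6400; try (C,hash)→2360, (C,merge)→6200, (D,hash)→8640, (C,nl)→39160, (D,nl_idx)→40440, (D,merge)→91760 …(+1); best=2360 via (C,hash)

cost=2360; order=A,D,B,C; methods=nl_idx,nl_idx,hash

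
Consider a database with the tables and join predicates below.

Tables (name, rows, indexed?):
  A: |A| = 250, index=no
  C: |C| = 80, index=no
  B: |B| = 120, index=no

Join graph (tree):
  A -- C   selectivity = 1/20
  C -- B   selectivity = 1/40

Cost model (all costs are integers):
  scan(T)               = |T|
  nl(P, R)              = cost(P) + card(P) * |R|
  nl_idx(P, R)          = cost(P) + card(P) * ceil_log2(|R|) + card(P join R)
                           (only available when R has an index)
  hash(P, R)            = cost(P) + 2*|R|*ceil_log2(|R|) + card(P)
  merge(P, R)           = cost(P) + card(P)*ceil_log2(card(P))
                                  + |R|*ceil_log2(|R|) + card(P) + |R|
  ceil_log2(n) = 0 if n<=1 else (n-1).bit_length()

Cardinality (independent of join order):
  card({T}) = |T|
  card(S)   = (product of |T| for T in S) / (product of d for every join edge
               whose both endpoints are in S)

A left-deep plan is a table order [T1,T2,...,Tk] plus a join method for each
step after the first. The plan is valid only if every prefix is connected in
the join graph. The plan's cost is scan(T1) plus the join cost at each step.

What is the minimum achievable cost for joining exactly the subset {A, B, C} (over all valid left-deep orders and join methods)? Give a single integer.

Selinger DP over subsets of {A,B,C}:
  {A}: scan cost=250, card=250
  {C}: scan cost=80, card=80
  {B}: scan cost=120, card=120
  {AC}: card=1000; try (C,hash)→1620, (A,merge)→2970, (C,merge)→3140, (A,hash)→4160, (A,nl)→20080, (C,nl)→20250; best=1620 via (C,hash)
  {BC}: card=240; try (C,hash)→1360, (B,merge)→1680, (C,merge)→1720, (B,hash)→1840, (B,nl)→9680, (C,nl)→9720; best=1360 via (C,hash)
  {ABC}: card=3000; try (B,hash)→4300, (A,hash)→5600, (A,merge)→5770, (B,merge)→13580, (A,nl)→61360, (B,nl)→121620; best=4300 via (B,hash)

4300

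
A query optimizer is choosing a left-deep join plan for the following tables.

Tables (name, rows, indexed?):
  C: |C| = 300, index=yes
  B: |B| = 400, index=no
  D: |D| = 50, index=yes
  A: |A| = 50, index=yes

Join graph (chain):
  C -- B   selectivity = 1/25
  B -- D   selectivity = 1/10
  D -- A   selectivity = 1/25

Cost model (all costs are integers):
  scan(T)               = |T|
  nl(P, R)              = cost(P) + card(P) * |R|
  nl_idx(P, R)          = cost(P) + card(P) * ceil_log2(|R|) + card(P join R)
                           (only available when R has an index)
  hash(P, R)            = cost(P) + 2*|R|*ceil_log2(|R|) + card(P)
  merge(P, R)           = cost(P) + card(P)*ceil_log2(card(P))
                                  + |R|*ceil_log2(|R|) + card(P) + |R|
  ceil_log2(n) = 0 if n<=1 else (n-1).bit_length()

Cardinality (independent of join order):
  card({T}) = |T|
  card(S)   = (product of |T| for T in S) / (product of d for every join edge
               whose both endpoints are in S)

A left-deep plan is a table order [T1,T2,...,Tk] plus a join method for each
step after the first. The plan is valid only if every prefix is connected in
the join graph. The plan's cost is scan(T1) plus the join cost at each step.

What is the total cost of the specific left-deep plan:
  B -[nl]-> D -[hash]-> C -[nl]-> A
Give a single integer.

step 1: scan B: cost=400, card=400
step 2: join D via nl
    card(P join D) = 400*50/(10) = 2000
    cost = 400 + 400*50 = 20400
step 3: join C via hash
    card(P join C) = 2000*300/(25) = 24000
    cost = 20400 + 2*300*9 + 2000 = 27800
step 4: join A via nl
    card(P join A) = 24000*50/(25) = 48000
    cost = 27800 + 24000*50 = 1227800

1227800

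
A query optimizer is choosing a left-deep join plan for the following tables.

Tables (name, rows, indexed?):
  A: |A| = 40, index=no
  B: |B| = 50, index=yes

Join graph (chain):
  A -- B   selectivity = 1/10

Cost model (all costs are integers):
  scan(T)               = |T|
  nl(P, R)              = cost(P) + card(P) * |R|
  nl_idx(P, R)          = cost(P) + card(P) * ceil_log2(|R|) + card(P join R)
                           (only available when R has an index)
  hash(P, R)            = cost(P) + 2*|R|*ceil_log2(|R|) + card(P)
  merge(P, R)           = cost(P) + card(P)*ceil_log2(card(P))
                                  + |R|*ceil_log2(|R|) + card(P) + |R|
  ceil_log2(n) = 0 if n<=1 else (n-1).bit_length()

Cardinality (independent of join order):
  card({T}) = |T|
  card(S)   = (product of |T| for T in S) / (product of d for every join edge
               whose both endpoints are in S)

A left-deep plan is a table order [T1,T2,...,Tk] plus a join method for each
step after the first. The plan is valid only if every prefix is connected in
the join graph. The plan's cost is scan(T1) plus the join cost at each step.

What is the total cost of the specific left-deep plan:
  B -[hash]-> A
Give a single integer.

580

step 1: scan B: cost=50, card=50
step 2: join A via hash
    card(P join A) = 50*40/(10) = 200
    cost = 50 + 2*40*6 + 50 = 580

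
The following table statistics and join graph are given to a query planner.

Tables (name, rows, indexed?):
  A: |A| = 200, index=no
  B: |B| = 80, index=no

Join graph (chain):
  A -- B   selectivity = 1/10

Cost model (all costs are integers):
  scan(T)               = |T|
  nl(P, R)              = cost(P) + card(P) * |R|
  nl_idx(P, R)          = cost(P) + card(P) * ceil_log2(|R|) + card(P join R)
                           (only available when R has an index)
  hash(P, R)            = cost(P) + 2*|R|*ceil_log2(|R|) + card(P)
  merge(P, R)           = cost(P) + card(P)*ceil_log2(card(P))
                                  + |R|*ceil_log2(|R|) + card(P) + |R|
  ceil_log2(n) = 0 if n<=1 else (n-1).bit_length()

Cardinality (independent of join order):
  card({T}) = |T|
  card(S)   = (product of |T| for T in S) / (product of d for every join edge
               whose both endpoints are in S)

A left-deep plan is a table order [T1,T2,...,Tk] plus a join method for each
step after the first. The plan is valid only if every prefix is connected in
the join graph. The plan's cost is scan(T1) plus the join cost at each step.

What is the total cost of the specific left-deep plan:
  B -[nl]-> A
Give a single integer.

step 1: scan B: cost=80, card=80
step 2: join A via nl
    card(P join A) = 80*200/(10) = 1600
    cost = 80 + 80*200 = 16080

16080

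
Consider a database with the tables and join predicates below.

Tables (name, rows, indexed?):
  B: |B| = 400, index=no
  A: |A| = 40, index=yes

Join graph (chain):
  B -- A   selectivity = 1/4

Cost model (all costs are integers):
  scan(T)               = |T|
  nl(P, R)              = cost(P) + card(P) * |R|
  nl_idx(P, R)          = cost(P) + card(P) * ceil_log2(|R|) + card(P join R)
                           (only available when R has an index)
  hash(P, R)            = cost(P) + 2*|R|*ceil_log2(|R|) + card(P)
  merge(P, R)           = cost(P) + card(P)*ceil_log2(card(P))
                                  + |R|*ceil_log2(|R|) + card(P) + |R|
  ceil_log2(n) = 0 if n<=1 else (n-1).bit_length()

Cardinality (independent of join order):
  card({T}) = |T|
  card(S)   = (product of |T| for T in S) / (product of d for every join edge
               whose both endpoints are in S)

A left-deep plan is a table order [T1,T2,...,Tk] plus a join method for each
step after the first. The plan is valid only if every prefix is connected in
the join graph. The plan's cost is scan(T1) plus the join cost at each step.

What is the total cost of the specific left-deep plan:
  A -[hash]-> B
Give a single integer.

step 1: scan A: cost=40, card=40
step 2: join B via hash
    card(P join B) = 40*400/(4) = 4000
    cost = 40 + 2*400*9 + 40 = 7280

7280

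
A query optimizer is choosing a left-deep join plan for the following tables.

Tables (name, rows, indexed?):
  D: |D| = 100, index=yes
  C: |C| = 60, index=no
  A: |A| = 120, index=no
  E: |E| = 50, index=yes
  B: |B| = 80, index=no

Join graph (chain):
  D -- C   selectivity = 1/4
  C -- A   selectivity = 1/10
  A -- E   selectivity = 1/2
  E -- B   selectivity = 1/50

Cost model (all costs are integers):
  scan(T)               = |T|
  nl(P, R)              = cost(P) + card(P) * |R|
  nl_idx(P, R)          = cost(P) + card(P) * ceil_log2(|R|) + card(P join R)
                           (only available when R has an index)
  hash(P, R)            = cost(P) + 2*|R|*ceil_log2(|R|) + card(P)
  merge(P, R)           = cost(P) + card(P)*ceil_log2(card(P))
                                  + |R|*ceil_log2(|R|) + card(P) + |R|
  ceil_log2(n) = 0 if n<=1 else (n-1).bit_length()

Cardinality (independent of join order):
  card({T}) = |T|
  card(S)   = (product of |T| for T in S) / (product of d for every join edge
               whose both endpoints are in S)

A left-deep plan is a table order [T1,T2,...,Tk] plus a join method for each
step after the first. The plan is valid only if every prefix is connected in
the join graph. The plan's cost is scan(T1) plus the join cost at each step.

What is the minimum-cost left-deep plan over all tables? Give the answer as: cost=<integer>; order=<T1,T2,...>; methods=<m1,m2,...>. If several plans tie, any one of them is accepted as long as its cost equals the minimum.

cost=37960; order=B,E,A,C,D; methods=nl_idx,merge,hash,hash

Selinger DP (subsets sized 1..n):
  {D}: scan cost=100, card=100
  {C}: scan cost=60, card=60
  {A}: scan cost=120, card=120
  {E}: scan cost=50, card=50
  {B}: scan cost=80, card=80
  {CD}: card=1500; try (C,hash)→920, (D,merge)→1280, (C,merge)→1320, (D,hash)→1520, (D,nl_idx)→1980, (D,nl)→6060 …(+1); best=920 via (C,hash)
  {AC}: card=720; try (C,hash)→960, (A,merge)→1440, (C,merge)→1500, (A,hash)→1800, (A,nl)→7260, (C,nl)→7320; best=960 via (C,hash)
  {AE}: card=3000; try (E,hash)→840, (A,merge)→1360, (E,merge)→1430, (A,hash)→1780, (E,nl_idx)→3840, (A,nl)→6050 …(+1); best=840 via (E,hash)
  {BE}: card=80; try (E,nl_idx)→640, (E,hash)→760, (B,merge)→1040, (E,merge)→1070, (B,hash)→1220, (B,nl)→4050 …(+1); best=640 via (E,nl_idx)
  {ACD}: card=18000; try (D,hash)→3080, (A,hash)→4100, (D,merge)→9680, (A,merge)→19880, (D,nl_idx)→24000, (D,nl)→72960 …(+1); best=3080 via (D,hash)
  {ACE}: card=18000; try (E,hash)→2280, (C,hash)→4560, (E,merge)→9230, (E,nl_idx)→23280, (E,nl)→36960, (C,merge)→40260 …(+1); best=2280 via (E,hash)
  {ABE}: card=4800; try (A,merge)→2240, (A,hash)→2400, (B,hash)→4960, (A,nl)→10240, (B,merge)→40480, (B,nl)→240840; best=2240 via (A,merge)
  {ACDE}: card=450000; try (E,hash)→21680, (D,hash)→21680, (D,merge)→291080, (E,merge)→291430, (E,nl_idx)→561080, (D,nl_idx)→578280 …(+2); best=21680 via (E,hash)
  {ABCE}: card=28800; try (C,hash)→7760, (B,hash)→21400, (C,merge)→69860, (C,nl)→290240, (B,merge)→290920, (B,nl)→1442280; best=7760 via (C,hash)
  {ABCDE}: card=720000; try (D,hash)→37960, (D,merge)→469360, (B,hash)→472800, (D,nl_idx)→929360, (D,nl)→2887760, (B,merge)→9022320 …(+1); best=37960 via (D,hash)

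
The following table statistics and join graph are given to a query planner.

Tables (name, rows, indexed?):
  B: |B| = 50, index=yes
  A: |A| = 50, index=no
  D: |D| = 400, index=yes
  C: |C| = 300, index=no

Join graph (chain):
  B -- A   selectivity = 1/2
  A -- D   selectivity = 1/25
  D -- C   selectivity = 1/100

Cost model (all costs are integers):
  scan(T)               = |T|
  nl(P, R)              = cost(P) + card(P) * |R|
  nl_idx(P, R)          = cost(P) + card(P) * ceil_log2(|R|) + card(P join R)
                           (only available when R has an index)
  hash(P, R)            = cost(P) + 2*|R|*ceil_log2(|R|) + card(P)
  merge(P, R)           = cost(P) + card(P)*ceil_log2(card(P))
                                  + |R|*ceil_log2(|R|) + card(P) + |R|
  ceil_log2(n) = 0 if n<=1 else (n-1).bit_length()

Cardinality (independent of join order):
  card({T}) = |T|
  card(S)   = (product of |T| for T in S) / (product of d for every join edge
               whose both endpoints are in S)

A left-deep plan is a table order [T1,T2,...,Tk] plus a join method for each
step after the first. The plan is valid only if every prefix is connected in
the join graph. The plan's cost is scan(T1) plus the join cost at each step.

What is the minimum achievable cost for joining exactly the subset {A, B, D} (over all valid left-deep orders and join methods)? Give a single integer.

Selinger DP over subsets of {A,B,D}:
  {B}: scan cost=50, card=50
  {A}: scan cost=50, card=50
  {D}: scan cost=400, card=400
  {AB}: card=1250; try (B,hash)→700, (A,hash)→700, (B,merge)→750, (A,merge)→750, (B,nl_idx)→1600, (B,nl)→2550 …(+1); best=700 via (B,hash)
  {AD}: card=800; try (D,nl_idx)→1300, (A,hash)→1400, (D,merge)→4400, (A,merge)→4750, (D,hash)→7300, (D,nl)→20050 …(+1); best=1300 via (D,nl_idx)
  {ABD}: card=20000; try (B,hash)→2700, (D,hash)→9150, (B,merge)→10450, (D,merge)→19700, (B,nl_idx)→26100, (D,nl_idx)→31950 …(+2); best=2700 via (B,hash)

2700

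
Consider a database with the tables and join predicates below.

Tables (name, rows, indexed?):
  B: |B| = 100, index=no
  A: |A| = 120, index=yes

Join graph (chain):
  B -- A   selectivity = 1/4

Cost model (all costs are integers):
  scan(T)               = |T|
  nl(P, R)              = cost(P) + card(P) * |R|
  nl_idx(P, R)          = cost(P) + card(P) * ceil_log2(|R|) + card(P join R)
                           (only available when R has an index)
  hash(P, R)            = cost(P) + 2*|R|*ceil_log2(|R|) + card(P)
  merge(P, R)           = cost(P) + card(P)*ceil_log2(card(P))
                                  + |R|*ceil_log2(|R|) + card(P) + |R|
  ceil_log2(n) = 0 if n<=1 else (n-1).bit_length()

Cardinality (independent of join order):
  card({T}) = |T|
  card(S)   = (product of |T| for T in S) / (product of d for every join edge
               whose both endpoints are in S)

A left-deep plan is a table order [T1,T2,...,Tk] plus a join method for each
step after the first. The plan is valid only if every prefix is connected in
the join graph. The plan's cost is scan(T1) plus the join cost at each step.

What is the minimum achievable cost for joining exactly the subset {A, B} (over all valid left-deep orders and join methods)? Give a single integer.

1640

Selinger DP over subsets of {A,B}:
  {B}: scan cost=100, card=100
  {A}: scan cost=120, card=120
  {AB}: card=3000; try (B,hash)→1640, (A,merge)→1860, (B,merge)→1880, (A,hash)→1880, (A,nl_idx)→3800, (A,nl)→12100 …(+1); best=1640 via (B,hash)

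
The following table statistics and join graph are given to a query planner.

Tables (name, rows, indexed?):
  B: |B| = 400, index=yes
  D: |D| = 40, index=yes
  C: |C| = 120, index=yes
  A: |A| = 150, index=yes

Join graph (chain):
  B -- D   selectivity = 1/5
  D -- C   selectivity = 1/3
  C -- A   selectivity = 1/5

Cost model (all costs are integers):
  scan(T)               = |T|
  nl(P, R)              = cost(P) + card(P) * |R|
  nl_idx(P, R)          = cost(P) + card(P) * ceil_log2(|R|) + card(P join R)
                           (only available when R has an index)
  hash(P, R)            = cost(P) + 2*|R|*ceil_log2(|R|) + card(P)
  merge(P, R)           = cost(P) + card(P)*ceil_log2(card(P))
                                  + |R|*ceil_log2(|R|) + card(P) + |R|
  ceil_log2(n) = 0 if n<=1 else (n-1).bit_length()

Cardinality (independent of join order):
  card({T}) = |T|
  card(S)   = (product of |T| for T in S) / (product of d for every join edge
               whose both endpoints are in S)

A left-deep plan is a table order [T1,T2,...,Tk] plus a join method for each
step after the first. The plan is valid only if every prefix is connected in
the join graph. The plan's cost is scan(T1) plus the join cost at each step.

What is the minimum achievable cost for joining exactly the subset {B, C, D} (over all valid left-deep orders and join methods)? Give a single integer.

Selinger DP over subsets of {B,C,D}:
  {B}: scan cost=400, card=400
  {D}: scan cost=40, card=40
  {C}: scan cost=120, card=120
  {BD}: card=3200; try (D,hash)→1280, (B,nl_idx)→3600, (B,merge)→4320, (D,merge)→4680, (D,nl_idx)→6000, (B,hash)→7280 …(+2); best=1280 via (D,hash)
  {CD}: card=1600; try (D,hash)→720, (C,merge)→1280, (D,merge)→1360, (C,hash)→1760, (C,nl_idx)→1920, (D,nl_idx)→2440 …(+2); best=720 via (D,hash)
  {BCD}: card=128000; try (C,hash)→6160, (B,hash)→9520, (B,merge)→23920, (C,merge)→43840, (B,nl_idx)→143120, (C,nl_idx)→151680 …(+2); best=6160 via (C,hash)

6160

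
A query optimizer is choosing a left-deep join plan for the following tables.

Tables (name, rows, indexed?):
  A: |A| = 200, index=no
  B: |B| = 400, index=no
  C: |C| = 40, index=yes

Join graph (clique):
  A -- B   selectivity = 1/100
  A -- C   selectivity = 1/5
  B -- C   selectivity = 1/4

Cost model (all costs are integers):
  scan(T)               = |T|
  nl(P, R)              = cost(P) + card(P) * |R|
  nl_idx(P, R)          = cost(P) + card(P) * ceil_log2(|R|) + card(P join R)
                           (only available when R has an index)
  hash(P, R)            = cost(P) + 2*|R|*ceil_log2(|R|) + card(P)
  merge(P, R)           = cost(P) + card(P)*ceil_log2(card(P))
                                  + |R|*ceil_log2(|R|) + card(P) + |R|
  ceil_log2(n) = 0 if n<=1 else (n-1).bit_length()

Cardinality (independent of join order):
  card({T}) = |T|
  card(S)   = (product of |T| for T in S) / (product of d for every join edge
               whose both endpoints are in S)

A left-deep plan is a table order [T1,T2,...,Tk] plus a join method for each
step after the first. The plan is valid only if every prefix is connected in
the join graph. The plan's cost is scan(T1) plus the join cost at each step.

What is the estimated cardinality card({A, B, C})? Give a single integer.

1600

Tables in S: A(200), B(400), C(40)
Edges inside S: A-B(d=100), A-C(d=5), B-C(d=4)
numerator = 200 * 400 * 40 = 3200000
denominator = 100 * 5 * 4 = 2000
card(S) = 3200000 / 2000 = 1600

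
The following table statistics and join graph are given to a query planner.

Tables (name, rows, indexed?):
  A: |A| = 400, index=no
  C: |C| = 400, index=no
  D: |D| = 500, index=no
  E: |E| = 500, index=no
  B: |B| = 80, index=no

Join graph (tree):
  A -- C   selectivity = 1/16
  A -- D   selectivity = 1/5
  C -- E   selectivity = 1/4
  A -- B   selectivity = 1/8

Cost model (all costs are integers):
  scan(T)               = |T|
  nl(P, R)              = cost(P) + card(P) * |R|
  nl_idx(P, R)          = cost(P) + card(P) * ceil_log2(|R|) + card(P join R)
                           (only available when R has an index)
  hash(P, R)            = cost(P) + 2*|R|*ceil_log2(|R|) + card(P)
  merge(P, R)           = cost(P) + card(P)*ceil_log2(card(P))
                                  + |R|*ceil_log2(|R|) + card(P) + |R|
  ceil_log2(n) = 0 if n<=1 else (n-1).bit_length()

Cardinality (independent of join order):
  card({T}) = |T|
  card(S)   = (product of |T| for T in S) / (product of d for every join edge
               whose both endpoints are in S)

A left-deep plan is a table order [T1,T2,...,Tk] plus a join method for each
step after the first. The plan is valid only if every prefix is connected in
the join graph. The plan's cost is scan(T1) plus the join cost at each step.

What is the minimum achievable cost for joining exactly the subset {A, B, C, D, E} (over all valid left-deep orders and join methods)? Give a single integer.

Selinger DP over subsets of {A,B,C,D,E}:
  {A}: scan cost=400, card=400
  {C}: scan cost=400, card=400
  {D}: scan cost=500, card=500
  {E}: scan cost=500, card=500
  {B}: scan cost=80, card=80
  {AC}: card=10000; try (C,hash)→8000, (A,hash)→8000, (C,merge)→8400, (A,merge)→8400, (C,nl)→160400, (A,nl)→160400; best=8000 via (C,hash)
  {AD}: card=40000; try (A,hash)→8200, (D,merge)→9400, (A,merge)→9500, (D,hash)→9800, (D,nl)→200400, (A,nl)→200500; best=8200 via (A,hash)
  {AB}: card=4000; try (B,hash)→1920, (A,merge)→4720, (B,merge)→5040, (A,hash)→7360, (A,nl)→32080, (B,nl)→32400; best=1920 via (B,hash)
  {CE}: card=50000; try (C,hash)→8200, (E,merge)→9400, (C,merge)→9500, (E,hash)→9800, (E,nl)→200400, (C,nl)→200500; best=8200 via (C,hash)
  {ACD}: card=1000000; try (D,hash)→27000, (C,hash)→55400, (D,merge)→163000, (C,merge)→692200, (D,nl)→5008000, (C,nl)→16008200; best=27000 via (D,hash)
  {ACE}: card=1250000; try (E,hash)→27000, (A,hash)→65400, (E,merge)→163000, (A,merge)→862200, (E,nl)→5008000, (A,nl)→20008200; best=27000 via (E,hash)
  {ABC}: card=100000; try (C,hash)→13120, (B,hash)→19120, (C,merge)→57920, (B,merge)→158640, (B,nl)→808000, (C,nl)→1601920; best=13120 via (C,hash)
  {ABD}: card=400000; try (D,hash)→14920, (B,hash)→49320, (D,merge)→58920, (B,merge)→688840, (D,nl)→2001920, (B,nl)→3208200; best=14920 via (D,hash)
  {ACDE}: card=125000000; try (E,hash)→1036000, (D,hash)→1286000, (E,merge)→21032000, (D,merge)→27532000, (E,nl)→500027000, (D,nl)→625027000; best=1036000 via (E,hash)
  {ABCD}: card=10000000; try (D,hash)→122120, (C,hash)→422120, (B,hash)→1028120, (D,merge)→1818120, (C,merge)→8018920, (B,merge)→21027640 …(+3); best=122120 via (D,hash)
  {ABCE}: card=12500000; try (E,hash)→122120, (B,hash)→1278120, (E,merge)→1818120, (B,merge)→27527640, (E,nl)→50013120, (B,nl)→100027000; best=122120 via (E,hash)
  {ABCDE}: card=1250000000; try (E,hash)→10131120, (D,hash)→12631120, (B,hash)→126037120, (E,merge)→250127120, (D,merge)→312627120, (B,merge)→3501036640 …(+3); best=10131120 via (E,hash)

10131120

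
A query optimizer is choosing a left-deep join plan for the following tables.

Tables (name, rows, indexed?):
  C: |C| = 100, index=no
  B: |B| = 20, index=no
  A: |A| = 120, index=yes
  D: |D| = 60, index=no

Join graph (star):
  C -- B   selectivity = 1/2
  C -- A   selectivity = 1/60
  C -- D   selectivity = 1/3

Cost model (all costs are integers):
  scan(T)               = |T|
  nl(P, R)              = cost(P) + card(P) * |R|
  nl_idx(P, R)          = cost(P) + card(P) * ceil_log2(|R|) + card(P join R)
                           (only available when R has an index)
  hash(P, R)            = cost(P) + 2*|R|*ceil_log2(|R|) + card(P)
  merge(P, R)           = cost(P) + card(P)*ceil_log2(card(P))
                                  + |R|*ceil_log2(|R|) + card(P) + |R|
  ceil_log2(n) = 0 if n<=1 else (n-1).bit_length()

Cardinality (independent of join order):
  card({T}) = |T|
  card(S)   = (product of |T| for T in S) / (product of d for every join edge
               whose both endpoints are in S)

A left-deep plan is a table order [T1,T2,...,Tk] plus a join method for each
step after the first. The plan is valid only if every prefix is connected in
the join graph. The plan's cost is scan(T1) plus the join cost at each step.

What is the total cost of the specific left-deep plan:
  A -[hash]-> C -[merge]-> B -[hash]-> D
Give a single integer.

step 1: scan A: cost=120, card=120
step 2: join C via hash
    card(P join C) = 120*100/(60) = 200
    cost = 120 + 2*100*7 + 120 = 1640
step 3: join B via merge
    card(P join B) = 200*20/(2) = 2000
    cost = 1640 + 200*8 + 20*5 + 200 + 20 = 3560
step 4: join D via hash
    card(P join D) = 2000*60/(3) = 40000
    cost = 3560 + 2*60*6 + 2000 = 6280

6280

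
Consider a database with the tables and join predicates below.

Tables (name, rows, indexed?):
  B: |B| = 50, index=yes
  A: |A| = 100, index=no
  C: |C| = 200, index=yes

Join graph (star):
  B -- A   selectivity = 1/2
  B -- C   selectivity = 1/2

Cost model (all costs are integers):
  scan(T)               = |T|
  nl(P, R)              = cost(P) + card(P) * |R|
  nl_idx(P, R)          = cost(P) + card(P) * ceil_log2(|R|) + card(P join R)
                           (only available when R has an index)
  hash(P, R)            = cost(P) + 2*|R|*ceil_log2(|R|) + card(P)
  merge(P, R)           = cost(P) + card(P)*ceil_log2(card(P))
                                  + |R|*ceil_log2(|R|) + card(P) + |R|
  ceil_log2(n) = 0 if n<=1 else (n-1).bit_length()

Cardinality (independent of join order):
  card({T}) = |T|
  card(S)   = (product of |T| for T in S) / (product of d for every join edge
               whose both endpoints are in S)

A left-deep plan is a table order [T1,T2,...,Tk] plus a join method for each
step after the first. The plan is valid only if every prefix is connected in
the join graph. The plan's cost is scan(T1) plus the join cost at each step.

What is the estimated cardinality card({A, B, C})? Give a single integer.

250000

Tables in S: A(100), B(50), C(200)
Edges inside S: B-A(d=2), B-C(d=2)
numerator = 100 * 50 * 200 = 1000000
denominator = 2 * 2 = 4
card(S) = 1000000 / 4 = 250000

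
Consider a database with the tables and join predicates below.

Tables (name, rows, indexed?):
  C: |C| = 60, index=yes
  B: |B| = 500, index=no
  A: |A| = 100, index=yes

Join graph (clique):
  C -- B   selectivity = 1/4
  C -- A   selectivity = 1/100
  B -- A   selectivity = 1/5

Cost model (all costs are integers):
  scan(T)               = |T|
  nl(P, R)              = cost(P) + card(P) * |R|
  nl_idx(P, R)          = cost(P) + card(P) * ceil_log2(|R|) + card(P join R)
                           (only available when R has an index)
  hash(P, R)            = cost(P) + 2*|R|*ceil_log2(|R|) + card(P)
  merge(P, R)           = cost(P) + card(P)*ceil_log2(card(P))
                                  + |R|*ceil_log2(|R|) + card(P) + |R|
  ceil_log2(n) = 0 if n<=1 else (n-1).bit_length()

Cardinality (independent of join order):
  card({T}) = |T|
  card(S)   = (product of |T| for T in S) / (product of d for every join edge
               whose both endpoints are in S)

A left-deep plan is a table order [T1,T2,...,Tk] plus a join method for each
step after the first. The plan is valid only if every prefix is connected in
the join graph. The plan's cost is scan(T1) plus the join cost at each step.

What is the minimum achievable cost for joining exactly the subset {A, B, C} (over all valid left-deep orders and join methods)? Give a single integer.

5960

Selinger DP over subsets of {A,B,C}:
  {C}: scan cost=60, card=60
  {B}: scan cost=500, card=500
  {A}: scan cost=100, card=100
  {BC}: card=7500; try (C,hash)→1720, (B,merge)→5480, (C,merge)→5920, (B,hash)→9120, (C,nl_idx)→11000, (B,nl)→30060 …(+1); best=1720 via (C,hash)
  {AC}: card=60; try (A,nl_idx)→540, (C,nl_idx)→760, (C,hash)→920, (A,merge)→1280, (C,merge)→1320, (A,hash)→1520 …(+2); best=540 via (A,nl_idx)
  {AB}: card=10000; try (A,hash)→2400, (B,merge)→5900, (A,merge)→6300, (B,hash)→9200, (A,nl_idx)→14000, (B,nl)→50100 …(+1); best=2400 via (A,hash)
  {ABC}: card=1500; try (B,merge)→5960, (B,hash)→9600, (A,hash)→10620, (C,hash)→13120, (B,nl)→30540, (A,nl_idx)→55720 …(+5); best=5960 via (B,merge)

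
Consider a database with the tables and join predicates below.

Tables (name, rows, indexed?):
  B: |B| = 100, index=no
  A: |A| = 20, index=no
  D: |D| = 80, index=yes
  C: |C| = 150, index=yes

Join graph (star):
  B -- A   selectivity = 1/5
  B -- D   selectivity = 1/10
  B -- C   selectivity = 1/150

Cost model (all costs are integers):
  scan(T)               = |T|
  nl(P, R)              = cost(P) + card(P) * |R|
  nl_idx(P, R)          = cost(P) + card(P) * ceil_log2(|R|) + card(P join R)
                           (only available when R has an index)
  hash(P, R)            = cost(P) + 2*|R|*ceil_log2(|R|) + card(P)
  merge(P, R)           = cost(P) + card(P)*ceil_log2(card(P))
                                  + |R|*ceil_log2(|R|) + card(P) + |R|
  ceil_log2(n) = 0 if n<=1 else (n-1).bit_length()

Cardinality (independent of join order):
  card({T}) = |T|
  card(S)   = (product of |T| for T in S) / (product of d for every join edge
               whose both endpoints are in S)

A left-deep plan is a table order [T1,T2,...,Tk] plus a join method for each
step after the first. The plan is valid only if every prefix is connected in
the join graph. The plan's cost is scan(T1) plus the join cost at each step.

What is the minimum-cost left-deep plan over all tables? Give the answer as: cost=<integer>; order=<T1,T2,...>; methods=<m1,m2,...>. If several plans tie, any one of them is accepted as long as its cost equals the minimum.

cost=2820; order=B,C,A,D; methods=nl_idx,hash,hash

Selinger DP (subsets sized 1..n):
  {B}: scan cost=100, card=100
  {A}: scan cost=20, card=20
  {D}: scan cost=80, card=80
  {C}: scan cost=150, card=150
  {AB}: card=400; try (A,hash)→400, (B,merge)→940, (A,merge)→1020, (B,hash)→1440, (B,nl)→2020, (A,nl)→2100; best=400 via (A,hash)
  {BD}: card=800; try (D,hash)→1320, (B,merge)→1520, (D,merge)→1540, (B,hash)→1560, (D,nl_idx)→1600, (B,nl)→8080 …(+1); best=1320 via (D,hash)
  {BC}: card=100; try (C,nl_idx)→1000, (B,hash)→1700, (C,merge)→2250, (B,merge)→2300, (C,hash)→2600, (C,nl)→15100 …(+1); best=1000 via (C,nl_idx)
  {ABD}: card=3200; try (D,hash)→1920, (A,hash)→2320, (D,merge)→5040, (D,nl_idx)→6400, (A,merge)→10240, (A,nl)→17320 …(+1); best=1920 via (D,hash)
  {ABC}: card=400; try (A,hash)→1300, (A,merge)→1920, (A,nl)→3000, (C,hash)→3200, (C,nl_idx)→4000, (C,merge)→5750 …(+1); best=1300 via (A,hash)
  {BCD}: card=800; try (D,hash)→2220, (D,merge)→2440, (D,nl_idx)→2500, (C,hash)→4520, (C,nl_idx)→8520, (D,nl)→9000 …(+2); best=2220 via (D,hash)
  {ABCD}: card=3200; try (D,hash)→2820, (A,hash)→3220, (D,merge)→5940, (D,nl_idx)→7300, (C,hash)→7520, (A,merge)→11140 …(+5); best=2820 via (D,hash)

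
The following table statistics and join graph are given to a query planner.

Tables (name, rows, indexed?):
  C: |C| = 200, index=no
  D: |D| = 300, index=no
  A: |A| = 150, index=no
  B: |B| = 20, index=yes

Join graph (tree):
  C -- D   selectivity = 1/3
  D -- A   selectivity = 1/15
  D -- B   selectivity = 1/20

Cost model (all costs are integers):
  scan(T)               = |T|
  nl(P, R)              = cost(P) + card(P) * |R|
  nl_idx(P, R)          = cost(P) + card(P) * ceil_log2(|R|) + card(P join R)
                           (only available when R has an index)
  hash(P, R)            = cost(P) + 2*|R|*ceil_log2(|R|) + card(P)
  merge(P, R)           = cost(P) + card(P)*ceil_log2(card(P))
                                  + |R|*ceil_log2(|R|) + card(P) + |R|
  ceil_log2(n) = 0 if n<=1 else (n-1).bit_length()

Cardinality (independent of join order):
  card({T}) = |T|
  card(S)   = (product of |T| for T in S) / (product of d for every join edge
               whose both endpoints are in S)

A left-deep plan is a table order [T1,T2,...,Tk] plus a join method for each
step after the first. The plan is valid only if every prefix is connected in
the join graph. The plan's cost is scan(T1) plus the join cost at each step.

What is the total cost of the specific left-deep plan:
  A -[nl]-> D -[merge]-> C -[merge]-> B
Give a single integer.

step 1: scan A: cost=150, card=150
step 2: join D via nl
    card(P join D) = 150*300/(15) = 3000
    cost = 150 + 150*300 = 45150
step 3: join C via merge
    card(P join C) = 3000*200/(3) = 200000
    cost = 45150 + 3000*12 + 200*8 + 3000 + 200 = 85950
step 4: join B via merge
    card(P join B) = 200000*20/(20) = 200000
    cost = 85950 + 200000*18 + 20*5 + 200000 + 20 = 3886070

3886070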